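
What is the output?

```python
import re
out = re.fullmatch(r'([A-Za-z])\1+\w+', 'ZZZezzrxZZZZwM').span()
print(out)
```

`\1` has to match the exact text group 1 already captured.
For `fullmatch`, every character of the input must be accounted for by the pattern.
The match spans [0:14] → 'ZZZezzrxZZZZwM'.
Captured: group 1 = 'Z'.

(0, 14)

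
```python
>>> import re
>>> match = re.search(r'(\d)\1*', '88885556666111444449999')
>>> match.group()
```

'8888'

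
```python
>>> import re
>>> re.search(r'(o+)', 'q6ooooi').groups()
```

('oooo',)

The match spans [2:6] → 'oooo'.
Captured: group 1 = 'oooo'.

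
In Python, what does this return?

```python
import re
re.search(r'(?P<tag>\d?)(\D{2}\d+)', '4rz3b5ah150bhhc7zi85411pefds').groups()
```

('4', 'rz3')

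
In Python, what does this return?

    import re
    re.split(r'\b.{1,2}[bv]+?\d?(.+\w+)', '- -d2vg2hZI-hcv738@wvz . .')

The pattern matches a word boundary (`\b`, zero-width); then 1 to 2 of any character, then one or more of one of [bv] (lazy), then optionally a digit; then one or more of any character, then one or more of a word character (captured).
Matches to split on: at [3:22] → 'd2vg2hZI-hcv738@wvz'.
The group in the pattern means `split` returns the separators' captures alongside the pieces.

['- -', 'g2hZI-hcv738@wvz', ' . .']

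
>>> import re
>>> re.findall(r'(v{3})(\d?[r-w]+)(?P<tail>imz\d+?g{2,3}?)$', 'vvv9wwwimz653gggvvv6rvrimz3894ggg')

[('vvv', '6rvr', 'imz3894ggg')]

This matches exactly 3 of a literal 'v' (captured); then optionally a digit, then one or more of a character in [r-w] (captured); then the literal 'imz', then one or more of a digit (lazy), then 2 to 3 of the literal 'g' (lazy) (captured as 'tail'); then anchored at the end.
Matches: at [16:33] match 'vvv6rvrimz3894ggg', groups = ('vvv', '6rvr', 'imz3894ggg').
3 groups means the one result is a tuple of 3 captured strings — 1 here.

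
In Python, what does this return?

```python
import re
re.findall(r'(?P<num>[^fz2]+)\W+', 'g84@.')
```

Pattern: one or more of any character except [fz2] (captured as 'num'); then one or more of a non-word character.
Scanning left to right: at [0:5] match 'g84@.', group 1 = 'g84@'.
Because there's exactly one group, `findall` drops the full match and keeps group 1 from the one hit.

['g84@']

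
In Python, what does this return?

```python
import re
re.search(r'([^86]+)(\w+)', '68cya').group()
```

'cya'

The match spans [2:5] → 'cya'.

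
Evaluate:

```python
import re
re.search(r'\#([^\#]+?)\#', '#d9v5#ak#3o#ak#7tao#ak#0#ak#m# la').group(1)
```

'd9v5'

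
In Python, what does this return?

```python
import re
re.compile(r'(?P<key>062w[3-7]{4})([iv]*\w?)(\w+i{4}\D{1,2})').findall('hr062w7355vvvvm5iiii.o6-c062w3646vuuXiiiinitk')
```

3 groups means each result is a tuple of 3 captured strings — 2 here.

[('062w7355', 'vvvvm', '5iiii.o'), ('062w3646', 'vu', 'uXiiiini')]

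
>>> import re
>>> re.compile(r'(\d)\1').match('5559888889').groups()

The backreference `\1` re-matches whatever the first group consumed, character for character.
`match` is anchored at position 0; if the pattern doesn't fit there, it returns None.
The match spans [0:2] → '55'.
Captured: group 1 = '5'.

('5',)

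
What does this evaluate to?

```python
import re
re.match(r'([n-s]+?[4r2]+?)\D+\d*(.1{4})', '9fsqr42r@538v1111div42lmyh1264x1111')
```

`re.match` won't scan ahead — the pattern has to work from the very first character.
Here the string doesn't start with a match, so the call returns None.

None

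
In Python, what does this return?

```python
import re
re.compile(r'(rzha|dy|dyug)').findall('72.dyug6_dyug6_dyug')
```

The regex engine tests alternatives in the order written; an earlier branch that matches wins even if a later one would match more.
Matches: at [3:5] match 'dy', group 1 = 'dy'; at [9:11] match 'dy', group 1 = 'dy'; at [15:17] match 'dy', group 1 = 'dy'.
One capturing group, so `findall` returns just the captured substring from each match — 3 in all.

['dy', 'dy', 'dy']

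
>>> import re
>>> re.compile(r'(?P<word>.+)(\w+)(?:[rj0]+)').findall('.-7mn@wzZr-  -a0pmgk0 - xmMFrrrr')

[('.-7mn@wzZr-  -a0pmgk0 - xmMFrr', 'r')]

Pattern: one or more of any character (captured as 'word'); then one or more of a word character (captured); then one or more of one of [rj0] (non-capturing group).
Walking the string: at [0:32] match '.-7mn@wzZr-  -a0pmgk0 - xmMFrrrr', groups = ('.-7mn@wzZr-  -a0pmgk0 - xmMFrr', 'r').
Multiple groups make `findall` return tuples — one 2-tuple for the one match.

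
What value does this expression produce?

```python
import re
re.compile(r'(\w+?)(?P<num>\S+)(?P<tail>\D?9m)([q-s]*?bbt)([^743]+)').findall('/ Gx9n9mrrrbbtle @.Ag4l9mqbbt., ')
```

[('G', 'x9n', '9m', 'rrrbbt', 'le @.Ag'), ('4', 'l', '9m', 'qbbt', '., ')]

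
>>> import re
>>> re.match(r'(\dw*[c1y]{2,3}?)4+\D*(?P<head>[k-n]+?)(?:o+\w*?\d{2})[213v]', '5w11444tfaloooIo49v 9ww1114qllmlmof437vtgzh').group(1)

Pattern: a digit, then zero or more of the literal 'w', then 2 to 3 of one of [c1y] (lazy) (captured); then one or more of a literal '4', then zero or more of a non-digit; then one or more of a character in [k-n] (lazy) (captured as 'head'); then one or more of a literal 'o', then zero or more of a word character (lazy), then exactly 2 of a digit (non-capturing group); then one of [213v].
With `match`, the pattern is implicitly anchored at the beginning.
The match spans [0:19] → '5w11444tfaloooIo49v'.
Captured: group 1 = '5w11', group 2 = 'l'.

'5w11'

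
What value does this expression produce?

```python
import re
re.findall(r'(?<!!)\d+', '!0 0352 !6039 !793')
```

['0352', '039', '93']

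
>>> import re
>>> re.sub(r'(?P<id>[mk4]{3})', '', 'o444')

Each match is replaced by ''.

'o'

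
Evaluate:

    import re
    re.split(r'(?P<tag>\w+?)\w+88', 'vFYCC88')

The `?` after the quantifier makes it lazy — it takes as little as possible before letting the rest of the pattern try.
With a capturing group present, the delimiter's captured portion is kept in the result list.

['', 'v', '']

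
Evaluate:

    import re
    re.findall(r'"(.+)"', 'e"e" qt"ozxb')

['e" qt']

Because there's exactly one group, `findall` drops the full match and keeps group 1 from the one hit.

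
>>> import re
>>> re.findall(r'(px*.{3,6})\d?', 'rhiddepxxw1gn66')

Pattern: the literal 'p', then zero or more of a literal 'x', then 3 to 6 of any character (captured); then optionally a digit.
Scanning left to right: at [6:15] match 'pxxw1gn66', group 1 = 'pxxw1gn66'.
`findall` collects group 1 from the one match (1 total).

['pxxw1gn66']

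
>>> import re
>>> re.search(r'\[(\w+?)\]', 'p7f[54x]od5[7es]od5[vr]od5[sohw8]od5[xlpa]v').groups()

('54x',)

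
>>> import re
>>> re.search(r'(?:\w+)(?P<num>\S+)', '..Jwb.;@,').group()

'Jwb.;@,'

The match spans [2:9] → 'Jwb.;@,'.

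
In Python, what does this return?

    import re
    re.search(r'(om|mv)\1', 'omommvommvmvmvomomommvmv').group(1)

The match spans [0:4] → 'omom'.
Captured: group 1 = 'om'.

'om'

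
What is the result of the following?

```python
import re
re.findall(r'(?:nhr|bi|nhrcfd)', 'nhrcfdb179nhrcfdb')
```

['nhr', 'nhr']

Branches in `(...|...)` are attempted left-to-right; the first branch that allows the whole pattern to succeed is taken.
Walking the string: at [0:3] → 'nhr'; at [10:13] → 'nhr'.
`findall` yields the raw match text (2 of them) because the pattern has no groups.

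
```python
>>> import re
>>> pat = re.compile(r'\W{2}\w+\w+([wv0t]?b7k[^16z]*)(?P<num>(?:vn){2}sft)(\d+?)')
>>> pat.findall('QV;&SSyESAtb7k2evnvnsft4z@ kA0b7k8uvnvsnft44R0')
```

[('b7k2e', 'vnvnsft', '4')]

This matches exactly 2 of a non-word character, then one or more of a word character, then one or more of a word character; then optionally one of [wv0t], then the literal 'b7k', then zero or more of any character except [16z] (captured); then the literal 'vn' repeated 2 times, then the literal 'sft' (captured as 'num'); then one or more of a digit (lazy) (captured).
Scanning left to right: at [2:24] match ';&SSyESAtb7k2evnvnsft4', groups = ('b7k2e', 'vnvnsft', '4').
With 3 capturing groups, `findall` returns a 3-tuple per match.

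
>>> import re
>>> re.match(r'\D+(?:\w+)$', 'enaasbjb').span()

(0, 8)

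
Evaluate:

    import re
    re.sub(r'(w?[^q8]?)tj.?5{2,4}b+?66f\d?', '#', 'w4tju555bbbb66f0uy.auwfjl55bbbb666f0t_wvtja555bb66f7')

Pattern: optionally a literal 'w', then optionally any character except [q8] (captured); then the literal 'tj', then optionally any character; then 2 to 4 of a literal '5', then one or more of the literal 'b' (lazy); then the literal '66f', then optionally a digit.
`sub` substitutes '#' at each match site.

'#uy.auwfjl55bbbb666f0t_#'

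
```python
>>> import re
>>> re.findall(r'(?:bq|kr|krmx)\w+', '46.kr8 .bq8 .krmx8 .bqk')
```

['kr8', 'bq8', 'krmx8', 'bqk']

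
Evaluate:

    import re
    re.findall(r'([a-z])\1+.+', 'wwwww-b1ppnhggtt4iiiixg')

The backreference `\1` re-matches whatever the first group consumed, character for character.
One capturing group, so `findall` returns just the captured substring from the one match — 1 in all.

['w']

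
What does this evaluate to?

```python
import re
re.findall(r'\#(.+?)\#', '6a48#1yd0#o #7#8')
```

A non-greedy quantifier consumes as few characters as it can — just enough that the remainder of the pattern still matches from where it stops; whatever follows it matches normally.
Walking the string: at [4:10] match '#1yd0#', group 1 = '1yd0'; at [12:15] match '#7#', group 1 = '7'.
`findall` collects group 1 from each match (2 total).

['1yd0', '7']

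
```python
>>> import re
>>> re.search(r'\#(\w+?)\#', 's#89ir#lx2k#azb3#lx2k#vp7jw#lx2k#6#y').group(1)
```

The match spans [1:7] → '#89ir#'.
Captured: group 1 = '89ir'.

'89ir'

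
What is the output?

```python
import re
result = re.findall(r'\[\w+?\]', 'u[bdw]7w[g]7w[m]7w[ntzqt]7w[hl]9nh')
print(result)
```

Matches: at [1:6] → '[bdw]'; at [8:11] → '[g]'; at [13:16] → '[m]'; at [18:25] → '[ntzqt]'; at [27:31] → '[hl]'.
With no groups in the pattern, `findall` gives back each whole match — 5 here.

['[bdw]', '[g]', '[m]', '[ntzqt]', '[hl]']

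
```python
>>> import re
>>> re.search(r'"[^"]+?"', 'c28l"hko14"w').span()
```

The match spans [4:11] → '"hko14"'.

(4, 11)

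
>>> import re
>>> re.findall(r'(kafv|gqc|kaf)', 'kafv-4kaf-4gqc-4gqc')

The regex engine tests alternatives in the order written; an earlier branch that matches wins even if a later one would match more.
Scanning left to right: at [0:4] match 'kafv', group 1 = 'kafv'; at [6:9] match 'kaf', group 1 = 'kaf'; at [11:14] match 'gqc', group 1 = 'gqc'; at [16:19] match 'gqc', group 1 = 'gqc'.
One capturing group, so `findall` returns just the captured substring from each match — 4 in all.

['kafv', 'kaf', 'gqc', 'gqc']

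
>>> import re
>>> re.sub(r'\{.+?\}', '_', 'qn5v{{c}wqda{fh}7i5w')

'qn5v_wqda_7i5w'

Because the quantifier is non-greedy, it stops expanding at the earliest point where the rest of the pattern can succeed.
Matches: at [4:8] → '{{c}'; at [12:16] → '{fh}'.
Every occurrence is swapped for '_'.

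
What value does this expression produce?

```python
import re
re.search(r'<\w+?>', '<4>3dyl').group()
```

The match spans [0:3] → '<4>'.

'<4>'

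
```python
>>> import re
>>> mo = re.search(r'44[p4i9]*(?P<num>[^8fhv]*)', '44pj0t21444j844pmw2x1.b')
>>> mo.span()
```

(0, 12)

The pattern matches the literal '44', then zero or more of one of [p4i9]; then zero or more of any character except [8fhv] (captured as 'num').
`re.search` tries every starting position until one works.
The match spans [0:12] → '44pj0t21444j'.
Captured: group 1 = 'j0t21444j'.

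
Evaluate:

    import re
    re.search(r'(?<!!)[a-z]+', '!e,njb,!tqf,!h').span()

Because the assertion is negative and zero-width, positions next to the forbidden text are skipped.
`search` walks the string left to right and returns the first match it finds.
The match spans [3:6] → 'njb'.

(3, 6)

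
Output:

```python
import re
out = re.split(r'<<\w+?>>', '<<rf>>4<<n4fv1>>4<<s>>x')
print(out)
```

['', '4', '4', 'x']

The string is cut at each match, leaving 4 pieces.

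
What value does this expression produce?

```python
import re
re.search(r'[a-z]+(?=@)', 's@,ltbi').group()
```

's'

Because the assertion is zero-width, the text it checks is not consumed and won't appear in the result.
The match spans [0:1] → 's'.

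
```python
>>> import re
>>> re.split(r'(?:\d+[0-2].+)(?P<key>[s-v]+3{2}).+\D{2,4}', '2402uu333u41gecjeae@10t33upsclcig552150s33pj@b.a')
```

['', 's33', '']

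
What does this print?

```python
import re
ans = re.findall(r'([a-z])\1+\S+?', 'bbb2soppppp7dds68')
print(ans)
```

After group 1 captures some text, `\1` only succeeds where that same text appears again.
With a single group, `findall` returns only what that group captured — 3 items.

['b', 'p', 'd']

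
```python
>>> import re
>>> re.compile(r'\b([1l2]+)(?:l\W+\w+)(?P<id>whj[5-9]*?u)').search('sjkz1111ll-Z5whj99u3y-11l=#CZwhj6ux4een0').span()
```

(22, 34)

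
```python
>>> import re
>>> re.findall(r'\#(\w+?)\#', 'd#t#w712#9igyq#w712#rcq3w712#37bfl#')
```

Scanning left to right: at [1:4] match '#t#', group 1 = 't'; at [8:15] match '#9igyq#', group 1 = '9igyq'; at [19:29] match '#rcq3w712#', group 1 = 'rcq3w712'.
Because there's exactly one group, `findall` drops the full match and keeps group 1 from each hit.

['t', '9igyq', 'rcq3w712']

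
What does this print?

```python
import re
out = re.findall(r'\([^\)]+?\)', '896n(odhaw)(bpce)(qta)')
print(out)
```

['(odhaw)', '(bpce)', '(qta)']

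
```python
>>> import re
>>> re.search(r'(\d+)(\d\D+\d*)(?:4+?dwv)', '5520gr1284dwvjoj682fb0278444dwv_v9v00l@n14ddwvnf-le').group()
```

This matches one or more of a digit (captured); then a digit, then one or more of a non-digit, then zero or more of a digit (captured); then one or more of the literal '4' (lazy), then the literal 'dwv' (non-capturing group).
`re.search` scans for the first position where the pattern succeeds.
The match spans [0:13] → '5520gr1284dwv'.
Captured: group 1 = '552', group 2 = '0gr128'.

'5520gr1284dwv'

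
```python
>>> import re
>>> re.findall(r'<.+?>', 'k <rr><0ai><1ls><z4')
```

A `+?`/`*?`/`{m,n}?` starts at its minimum and grows only as far as needed for what follows to match.
Matches: at [2:6] → '<rr>'; at [6:11] → '<0ai>'; at [11:16] → '<1ls>'.
Since nothing is captured, `findall` lists the 3 matched substrings directly.

['<rr>', '<0ai>', '<1ls>']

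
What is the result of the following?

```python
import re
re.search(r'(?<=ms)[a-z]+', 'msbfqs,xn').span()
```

The lookaround is zero-width — it requires the adjacent text to match without consuming it, so the asserted text isn't part of the match.
`re.search` scans for the first position where the pattern succeeds.
The match spans [2:6] → 'bfqs'.

(2, 6)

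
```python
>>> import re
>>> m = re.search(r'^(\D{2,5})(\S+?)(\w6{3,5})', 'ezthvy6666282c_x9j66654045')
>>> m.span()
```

The match spans [0:10] → 'ezthvy6666'.

(0, 10)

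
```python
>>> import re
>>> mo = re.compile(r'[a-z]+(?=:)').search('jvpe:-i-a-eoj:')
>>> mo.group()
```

'jvpe'

Lookahead/lookbehind check context without consuming it, so the matched span excludes the asserted characters.
Unlike `match`, `search` isn't anchored — it looks for the pattern anywhere in the string.
The match spans [0:4] → 'jvpe'.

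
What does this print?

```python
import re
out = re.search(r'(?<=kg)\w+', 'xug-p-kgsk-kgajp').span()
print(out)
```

(8, 10)

The `(?=…)`/`(?<=…)` assertion just peeks at neighbouring text; it doesn't advance the match position.
`re.search` scans for the first position where the pattern succeeds.
The match spans [8:10] → 'sk'.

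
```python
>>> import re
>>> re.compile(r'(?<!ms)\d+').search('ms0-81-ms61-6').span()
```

(4, 6)

A negative assertion filters positions out without eating any characters.
The match spans [4:6] → '81'.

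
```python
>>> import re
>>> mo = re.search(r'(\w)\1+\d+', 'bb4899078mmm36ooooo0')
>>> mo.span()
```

(0, 9)

The backreference `\1` re-matches whatever the first group consumed, character for character.
`re.search` tries every starting position until one works.
The match spans [0:9] → 'bb4899078'.
Captured: group 1 = 'b'.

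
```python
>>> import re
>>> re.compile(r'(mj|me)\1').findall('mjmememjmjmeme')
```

`\1` has to match the exact text group 1 already captured.
Scanning left to right: at [2:6] match 'meme', group 1 = 'me'; at [6:10] match 'mjmj', group 1 = 'mj'; at [10:14] match 'meme', group 1 = 'me'.
With a single group, `findall` returns only what that group captured — 3 items.

['me', 'mj', 'me']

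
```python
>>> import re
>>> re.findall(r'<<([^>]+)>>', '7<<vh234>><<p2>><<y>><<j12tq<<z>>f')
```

['vh234', 'p2', 'y', 'j12tq<<z']

One capturing group, so `findall` returns just the captured substring from each match — 4 in all.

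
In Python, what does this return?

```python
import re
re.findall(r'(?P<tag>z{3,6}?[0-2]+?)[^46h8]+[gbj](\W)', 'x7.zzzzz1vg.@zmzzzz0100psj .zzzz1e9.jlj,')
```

[('zzzzz1', ',')]

This matches 3 to 6 of a literal 'z' (lazy), then one or more of a character in [0-2] (lazy) (captured as 'tag'); then one or more of any character except [46h8], then one of [gbj]; then a non-word character (captured).
Multiple groups make `findall` return tuples — one 2-tuple for the one match.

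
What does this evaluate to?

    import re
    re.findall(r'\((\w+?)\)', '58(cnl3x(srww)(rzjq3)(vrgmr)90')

['srww', 'rzjq3', 'vrgmr']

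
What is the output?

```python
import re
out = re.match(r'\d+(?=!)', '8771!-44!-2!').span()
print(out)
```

`re.match` only tries the pattern at the start of the string.
The match spans [0:4] → '8771'.

(0, 4)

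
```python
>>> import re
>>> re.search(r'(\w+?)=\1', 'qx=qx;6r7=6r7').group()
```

'qx=qx'

After group 1 captures some text, `\1` only succeeds where that same text appears again.
`re.search` tries every starting position until one works.
The match spans [0:5] → 'qx=qx'.
Captured: group 1 = 'qx'.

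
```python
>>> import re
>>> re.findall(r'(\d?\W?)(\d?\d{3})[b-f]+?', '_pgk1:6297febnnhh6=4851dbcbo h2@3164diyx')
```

[('1:', '6297'), ('6=', '4851'), ('2@', '3164')]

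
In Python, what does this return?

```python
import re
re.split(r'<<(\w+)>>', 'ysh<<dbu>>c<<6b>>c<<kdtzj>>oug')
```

['ysh', 'dbu', 'c', '6b', 'c', 'kdtzj', 'oug']

The group in the pattern means `split` returns the separators' captures alongside the pieces.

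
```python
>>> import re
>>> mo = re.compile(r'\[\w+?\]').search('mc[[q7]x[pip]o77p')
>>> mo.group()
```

'[q7]'

`re.search` tries every starting position until one works.
The match spans [3:7] → '[q7]'.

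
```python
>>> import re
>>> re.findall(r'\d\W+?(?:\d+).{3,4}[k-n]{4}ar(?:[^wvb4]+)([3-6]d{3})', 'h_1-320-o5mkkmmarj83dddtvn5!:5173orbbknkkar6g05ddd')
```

['3ddd', '5ddd']

This matches a digit; then one or more of a non-word character (lazy); then one or more of a digit (non-capturing group); then 3 to 4 of any character, then exactly 4 of a character in [k-n], then the literal 'ar'; then one or more of any character except [wvb4] (non-capturing group); then a character in [3-6], then exactly 3 of the literal 'd' (captured).
Scanning left to right: at [2:23] match '1-320-o5mkkmmarj83ddd', group 1 = '3ddd'; at [26:50] match '5!:5173orbbknkkar6g05ddd', group 1 = '5ddd'.
`findall` collects group 1 from each match (2 total).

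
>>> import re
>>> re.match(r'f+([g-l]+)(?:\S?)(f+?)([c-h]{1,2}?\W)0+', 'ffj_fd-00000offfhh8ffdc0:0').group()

'ffj_fd-00000'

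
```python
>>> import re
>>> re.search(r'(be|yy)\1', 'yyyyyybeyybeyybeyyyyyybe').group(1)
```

'yy'

`\1` is not a pattern — it's the concrete string captured by group 1, re-applied verbatim.
Unlike `match`, `search` isn't anchored — it looks for the pattern anywhere in the string.
The match spans [0:4] → 'yyyy'.
Captured: group 1 = 'yy'.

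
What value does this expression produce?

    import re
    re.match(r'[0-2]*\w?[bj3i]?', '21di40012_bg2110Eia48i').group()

`re.match` won't scan ahead — the pattern has to work from the very first character.
The match spans [0:4] → '21di'.

'21di'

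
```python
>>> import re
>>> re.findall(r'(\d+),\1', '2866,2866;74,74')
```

A backreference is literal: `\1` must see the identical characters the first group matched.
Because there's exactly one group, `findall` drops the full match and keeps group 1 from each hit.

['2866', '74']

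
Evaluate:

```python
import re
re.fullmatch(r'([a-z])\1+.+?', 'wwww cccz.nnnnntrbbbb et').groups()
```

('w',)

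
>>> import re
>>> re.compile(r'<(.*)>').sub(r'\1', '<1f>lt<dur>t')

`\1` in the replacement pulls in group 1's text for each match.

'1f>lt<durt'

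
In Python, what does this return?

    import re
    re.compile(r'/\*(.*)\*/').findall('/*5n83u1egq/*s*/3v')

['5n83u1egq/*s']

Matches: at [0:16] match '/*5n83u1egq/*s*/', group 1 = '5n83u1egq/*s'.
Because there's exactly one group, `findall` drops the full match and keeps group 1 from the one hit.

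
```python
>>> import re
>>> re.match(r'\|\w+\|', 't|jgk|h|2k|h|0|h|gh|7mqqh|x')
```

`re.match` only tries the pattern at the start of the string.
Here the pattern fails at index 0, so the call returns None.

None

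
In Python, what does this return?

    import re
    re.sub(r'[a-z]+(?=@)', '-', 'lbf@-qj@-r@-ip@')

The positive lookaround only admits positions where the adjacent text matches; those characters stay outside the span.
Every occurrence is swapped for '-'.

'-@--@--@--@'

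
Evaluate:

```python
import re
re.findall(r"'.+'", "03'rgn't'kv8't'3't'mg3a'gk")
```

Scanning left to right: at [2:24] → "'rgn't'kv8't'3't'mg3a'".
No capturing groups, so `findall` returns the 1 full match string.

["'rgn't'kv8't'3't'mg3a'"]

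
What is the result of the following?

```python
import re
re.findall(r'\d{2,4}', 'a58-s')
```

['58']

Pattern: 2 to 4 of a digit.
Scanning left to right: at [1:3] → '58'.
With no groups in the pattern, `findall` gives back each whole match — 1 here.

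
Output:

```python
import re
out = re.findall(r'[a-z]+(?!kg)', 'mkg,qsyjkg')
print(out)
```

['mkg', 'qsyjkg']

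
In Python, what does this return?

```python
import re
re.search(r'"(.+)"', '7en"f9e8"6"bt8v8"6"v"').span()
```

(3, 21)

Unlike `match`, `search` isn't anchored — it looks for the pattern anywhere in the string.
The match spans [3:21] → '"f9e8"6"bt8v8"6"v"'.
Captured: group 1 = 'f9e8"6"bt8v8"6"v'.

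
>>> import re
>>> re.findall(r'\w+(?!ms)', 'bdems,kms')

['bdems', 'kms']

The negative lookaround is zero-width — it rules out positions where the adjacent text would match, without consuming anything.
Walking the string: at [0:5] → 'bdems'; at [6:9] → 'kms'.
No capturing groups, so `findall` returns the 2 full match strings.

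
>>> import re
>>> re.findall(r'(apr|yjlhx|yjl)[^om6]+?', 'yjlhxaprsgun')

Alternation tries branches left to right and keeps the first one that lets the overall match succeed at that position.
`findall` collects group 1 from the one match (1 total).

['yjlhx']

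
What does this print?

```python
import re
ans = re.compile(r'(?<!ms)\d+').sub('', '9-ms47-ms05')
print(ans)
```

The negative lookaround is zero-width — it rules out positions where the adjacent text would match, without consuming anything.
Matches: at [0:1] → '9'; at [5:6] → '7'; at [10:11] → '5'.
`sub` substitutes '' at each match site.

-ms4-ms0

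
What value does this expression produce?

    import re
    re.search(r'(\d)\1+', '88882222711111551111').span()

(0, 4)

After group 1 captures some text, `\1` only succeeds where that same text appears again.
The match spans [0:4] → '8888'.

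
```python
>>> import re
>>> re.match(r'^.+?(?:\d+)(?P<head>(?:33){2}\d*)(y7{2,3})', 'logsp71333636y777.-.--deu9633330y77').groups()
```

('33330', 'y77')

The match spans [0:35] → 'logsp71333636y777.-.--deu9633330y77'.
Captured: group 1 = '33330', group 2 = 'y77'.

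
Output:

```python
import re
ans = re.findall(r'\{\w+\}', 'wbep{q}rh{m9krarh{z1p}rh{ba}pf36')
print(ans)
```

With no groups in the pattern, `findall` gives back each whole match — 3 here.

['{q}', '{z1p}', '{ba}']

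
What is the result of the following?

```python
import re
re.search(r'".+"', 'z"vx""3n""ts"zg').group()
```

'"vx""3n""ts"'

`re.search` scans for the first position where the pattern succeeds.
The match spans [1:13] → '"vx""3n""ts"'.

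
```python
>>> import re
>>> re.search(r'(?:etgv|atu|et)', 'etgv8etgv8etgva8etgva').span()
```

`|` is ordered: at each position the engine commits to the first alternative that works.
The match spans [0:4] → 'etgv'.

(0, 4)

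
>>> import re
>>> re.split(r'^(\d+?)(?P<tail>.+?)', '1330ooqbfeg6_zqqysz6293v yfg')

A non-greedy quantifier consumes as few characters as it can — just enough that the remainder of the pattern still matches from where it stops; whatever follows it matches normally.
Because the pattern has a capturing group, `split` also inserts each captured text between the pieces.

['', '1', '3', '30ooqbfeg6_zqqysz6293v yfg']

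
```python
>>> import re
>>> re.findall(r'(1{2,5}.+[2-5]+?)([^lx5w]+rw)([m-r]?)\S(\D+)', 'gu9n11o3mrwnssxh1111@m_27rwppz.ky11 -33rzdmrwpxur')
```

[('11o3mrwnssxh1111@m_27rwppz.ky11 -33', 'rzdmrw', 'p', 'ur')]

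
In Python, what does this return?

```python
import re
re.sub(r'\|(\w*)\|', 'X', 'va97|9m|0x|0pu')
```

'va97X0x|0pu'

Each match is replaced by 'X'.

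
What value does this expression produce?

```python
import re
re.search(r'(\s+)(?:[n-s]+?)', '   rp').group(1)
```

'   '

The match spans [0:4] → '   r'.
Captured: group 1 = '   '.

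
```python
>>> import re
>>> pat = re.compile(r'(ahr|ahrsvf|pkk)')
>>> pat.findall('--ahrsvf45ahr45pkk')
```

['ahr', 'ahr', 'pkk']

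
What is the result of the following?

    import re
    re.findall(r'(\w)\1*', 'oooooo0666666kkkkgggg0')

['o', '0', '6', 'k', 'g', '0']

`\1` is not a pattern — it's the concrete string captured by group 1, re-applied verbatim.
Because there's exactly one group, `findall` drops the full match and keeps group 1 from each hit.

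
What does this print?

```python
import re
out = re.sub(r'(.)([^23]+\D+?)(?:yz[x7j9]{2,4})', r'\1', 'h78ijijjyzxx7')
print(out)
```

h

The replacement refers to a captured group, so each match is rewritten using its own captured text.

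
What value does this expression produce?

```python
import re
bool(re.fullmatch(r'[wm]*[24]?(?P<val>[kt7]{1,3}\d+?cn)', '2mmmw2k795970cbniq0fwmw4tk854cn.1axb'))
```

`re.fullmatch` requires the pattern to consume the entire string.
Here the pattern can't cover the whole string, so the call returns None, and `bool(None)` is False.

False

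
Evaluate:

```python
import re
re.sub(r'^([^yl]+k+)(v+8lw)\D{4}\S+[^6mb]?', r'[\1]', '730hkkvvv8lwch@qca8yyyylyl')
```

'[730hkk]'

This matches anchored at the start of the string; then one or more of any character except [yl], then one or more of a literal 'k' (captured); then one or more of a literal 'v', then the literal '8lw' (captured); then exactly 4 of a non-digit, then one or more of a non-whitespace character, then optionally any character except [6mb].
Matches: at [0:26] → '730hkkvvv8lwch@qca8yyyylyl'.
Each match is replaced using the text its own group 1 captured.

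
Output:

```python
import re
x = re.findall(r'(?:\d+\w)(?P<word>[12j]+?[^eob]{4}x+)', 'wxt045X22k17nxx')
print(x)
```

['22k17nxx']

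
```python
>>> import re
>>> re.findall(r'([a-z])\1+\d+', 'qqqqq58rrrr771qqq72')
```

A backreference is literal: `\1` must see the identical characters the first group matched.
Matches: at [0:7] match 'qqqqq58', group 1 = 'q'; at [7:14] match 'rrrr771', group 1 = 'r'; at [14:19] match 'qqq72', group 1 = 'q'.
`findall` collects group 1 from each match (3 total).

['q', 'r', 'q']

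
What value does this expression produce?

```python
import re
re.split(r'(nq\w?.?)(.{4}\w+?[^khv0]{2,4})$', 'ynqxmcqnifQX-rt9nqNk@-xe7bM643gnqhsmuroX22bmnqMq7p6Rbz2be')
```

Pattern: the literal 'nq', then optionally a word character, then optionally any character (captured); then exactly 4 of any character, then one or more of a word character (lazy), then 2 to 4 of any character except [khv0] (captured); then anchored at the end.
Matches to split on: at [16:57] → 'nqNk@-xe7bM643gnqhsmuroX22bmnqMq7p6Rbz2be'.
With a capturing group present, the delimiter's captured portion is kept in the result list.

['ynqxmcqnifQX-rt9', 'nqNk', '@-xe7bM643gnqhsmuroX22bmnqMq7p6Rbz2be', '']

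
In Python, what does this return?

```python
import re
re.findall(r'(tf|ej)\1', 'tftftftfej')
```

`\1` is not a pattern — it's the concrete string captured by group 1, re-applied verbatim.
Matches: at [0:4] match 'tftf', group 1 = 'tf'; at [4:8] match 'tftf', group 1 = 'tf'.
`findall` collects group 1 from each match (2 total).

['tf', 'tf']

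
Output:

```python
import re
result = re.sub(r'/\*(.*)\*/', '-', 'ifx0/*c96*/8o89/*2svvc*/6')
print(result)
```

ifx0-6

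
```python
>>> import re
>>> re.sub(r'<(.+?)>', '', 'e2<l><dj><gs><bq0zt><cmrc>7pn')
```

Every occurrence is swapped for ''.

'e27pn'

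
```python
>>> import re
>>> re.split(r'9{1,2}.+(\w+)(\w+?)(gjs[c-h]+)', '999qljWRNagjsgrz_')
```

['', 'N', 'a', 'gjsg', 'rz_']

This matches 1 to 2 of a literal '9'; then one or more of any character; then one or more of a word character (captured); then one or more of a word character (lazy) (captured); then the literal 'gjs', then one or more of a character in [c-h] (captured).
The group in the pattern means `split` returns the separators' captures alongside the pieces.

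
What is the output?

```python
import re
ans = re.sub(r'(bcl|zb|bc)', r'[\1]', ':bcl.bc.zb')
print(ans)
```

`|` is ordered: at each position the engine commits to the first alternative that works.
Matches: at [1:4] → 'bcl'; at [5:7] → 'bc'; at [8:10] → 'zb'.
Each match is replaced using the text its own group 1 captured.

:[bcl].[bc].[zb]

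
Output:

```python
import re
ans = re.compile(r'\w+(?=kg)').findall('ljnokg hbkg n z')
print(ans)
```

['ljno', 'hb']

The `(?=…)`/`(?<=…)` assertion just peeks at neighbouring text; it doesn't advance the match position.
Since nothing is captured, `findall` lists the 2 matched substrings directly.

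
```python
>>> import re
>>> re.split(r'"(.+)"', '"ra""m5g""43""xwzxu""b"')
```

`re.split` interleaves the captured-group text with the surrounding fragments.

['', 'ra""m5g""43""xwzxu""b', '']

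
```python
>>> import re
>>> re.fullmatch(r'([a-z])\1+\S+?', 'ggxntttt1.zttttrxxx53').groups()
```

('g',)

A backreference is literal: `\1` must see the identical characters the first group matched.
`re.fullmatch` requires the pattern to consume the entire string.
The match spans [0:21] → 'ggxntttt1.zttttrxxx53'.
Captured: group 1 = 'g'.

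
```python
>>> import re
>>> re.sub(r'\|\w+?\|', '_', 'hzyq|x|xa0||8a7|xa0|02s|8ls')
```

'hzyq_xa0|_xa0_8ls'

Matches: at [4:7] → '|x|'; at [11:16] → '|8a7|'; at [19:24] → '|02s|'.
Every occurrence is swapped for '_'.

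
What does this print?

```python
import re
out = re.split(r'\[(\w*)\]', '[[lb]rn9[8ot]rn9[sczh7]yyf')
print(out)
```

['[', 'lb', 'rn9', '8ot', 'rn9', 'sczh7', 'yyf']

Matches to split on: at [1:5] → '[lb]'; at [8:13] → '[8ot]'; at [16:23] → '[sczh7]'.
The group in the pattern means `split` returns the separators' captures alongside the pieces.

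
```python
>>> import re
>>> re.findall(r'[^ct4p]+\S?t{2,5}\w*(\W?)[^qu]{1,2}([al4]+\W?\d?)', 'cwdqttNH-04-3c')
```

With 2 capturing groups, `findall` returns a 2-tuple per match.

[('-', '4-3')]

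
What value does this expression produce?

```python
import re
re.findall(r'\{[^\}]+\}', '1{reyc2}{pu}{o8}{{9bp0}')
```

['{reyc2}', '{pu}', '{o8}', '{{9bp0}']

Scanning left to right: at [1:8] → '{reyc2}'; at [8:12] → '{pu}'; at [12:16] → '{o8}'; at [16:23] → '{{9bp0}'.
No capturing groups, so `findall` returns the 4 full match strings.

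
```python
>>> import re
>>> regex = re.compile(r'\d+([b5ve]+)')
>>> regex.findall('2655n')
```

['5']

Because there's exactly one group, `findall` drops the full match and keeps group 1 from the one hit.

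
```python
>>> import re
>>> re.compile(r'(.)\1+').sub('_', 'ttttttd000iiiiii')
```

'_d__'

`\1` is not a pattern — it's the concrete string captured by group 1, re-applied verbatim.
Matches: at [0:6] → 'tttttt'; at [7:10] → '000'; at [10:16] → 'iiiiii'.
`sub` substitutes '_' at each match site.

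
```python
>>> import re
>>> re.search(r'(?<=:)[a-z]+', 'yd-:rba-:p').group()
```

'rba'

The `(?=…)`/`(?<=…)` assertion just peeks at neighbouring text; it doesn't advance the match position.
`re.search` scans for the first position where the pattern succeeds.
The match spans [4:7] → 'rba'.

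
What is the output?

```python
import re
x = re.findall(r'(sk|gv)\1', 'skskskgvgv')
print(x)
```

The backreference `\1` re-matches whatever the first group consumed, character for character.
One capturing group, so `findall` returns just the captured substring from each match — 2 in all.

['sk', 'gv']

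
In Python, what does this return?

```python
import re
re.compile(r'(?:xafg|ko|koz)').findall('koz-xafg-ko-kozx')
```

Branches in `(...|...)` are attempted left-to-right; the first branch that allows the whole pattern to succeed is taken.
With no groups in the pattern, `findall` gives back each whole match — 4 here.

['ko', 'xafg', 'ko', 'ko']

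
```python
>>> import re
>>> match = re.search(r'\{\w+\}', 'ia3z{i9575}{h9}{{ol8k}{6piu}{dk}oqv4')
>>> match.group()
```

`search` walks the string left to right and returns the first match it finds.
The match spans [4:11] → '{i9575}'.

'{i9575}'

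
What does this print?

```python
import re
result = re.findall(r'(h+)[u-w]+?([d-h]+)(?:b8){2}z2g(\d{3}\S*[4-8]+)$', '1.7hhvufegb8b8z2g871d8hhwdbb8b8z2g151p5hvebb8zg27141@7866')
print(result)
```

With 3 capturing groups, `findall` returns a 3-tuple per match.

[('hh', 'feg', '871d8hhwdbb8b8z2g151p5hvebb8zg27141@7866')]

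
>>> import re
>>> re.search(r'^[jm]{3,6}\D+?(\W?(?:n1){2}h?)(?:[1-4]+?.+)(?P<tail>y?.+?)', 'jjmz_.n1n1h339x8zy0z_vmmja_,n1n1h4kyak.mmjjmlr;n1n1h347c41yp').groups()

('.n1n1h', 'p')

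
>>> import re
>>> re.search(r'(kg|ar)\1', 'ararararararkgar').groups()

('ar',)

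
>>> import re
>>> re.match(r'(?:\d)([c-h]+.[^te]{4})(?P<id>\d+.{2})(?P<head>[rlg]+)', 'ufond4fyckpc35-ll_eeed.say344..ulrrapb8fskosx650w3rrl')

The pattern matches a digit (non-capturing group); then one or more of a character in [c-h], then any character, then exactly 4 of any character except [te] (captured); then one or more of a digit, then exactly 2 of any character (captured as 'id'); then one or more of one of [rlg] (captured as 'head').
`re.match` only tries the pattern at the start of the string.
Here position 0 doesn't satisfy it, so the call returns None.

None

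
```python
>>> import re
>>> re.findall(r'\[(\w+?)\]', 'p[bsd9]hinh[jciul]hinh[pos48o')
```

['bsd9', 'jciul']

One capturing group, so `findall` returns just the captured substring from each match — 2 in all.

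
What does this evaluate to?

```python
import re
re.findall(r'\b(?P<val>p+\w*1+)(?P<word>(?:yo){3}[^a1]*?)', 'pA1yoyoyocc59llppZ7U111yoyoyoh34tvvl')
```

The pattern matches a word boundary (`\b`, zero-width); then one or more of the literal 'p', then zero or more of a word character, then one or more of the literal '1' (captured as 'val'); then the literal 'yo' repeated 3 times, then zero or more of any character except [a1] (lazy) (captured as 'word').
A non-greedy quantifier consumes as few characters as it can — just enough that the remainder of the pattern still matches from where it stops; whatever follows it matches normally.
Walking the string: at [0:29] match 'pA1yoyoyocc59llppZ7U111yoyoyo', groups = ('pA1yoyoyocc59llppZ7U111', 'yoyoyo').
Multiple groups make `findall` return tuples — one 2-tuple for the one match.

[('pA1yoyoyocc59llppZ7U111', 'yoyoyo')]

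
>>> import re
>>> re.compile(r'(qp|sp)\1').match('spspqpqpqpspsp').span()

The backreference `\1` re-matches whatever the first group consumed, character for character.
`re.match` only tries the pattern at the start of the string.
The match spans [0:4] → 'spsp'.
Captured: group 1 = 'sp'.

(0, 4)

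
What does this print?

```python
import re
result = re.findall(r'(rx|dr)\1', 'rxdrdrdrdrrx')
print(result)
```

['dr', 'dr']

The backreference `\1` re-matches whatever the first group consumed, character for character.
With a single group, `findall` returns only what that group captured — 2 items.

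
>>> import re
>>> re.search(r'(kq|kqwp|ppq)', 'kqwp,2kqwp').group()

'kq'

Alternation tries branches left to right and keeps the first one that lets the overall match succeed at that position.
The match spans [0:2] → 'kq'.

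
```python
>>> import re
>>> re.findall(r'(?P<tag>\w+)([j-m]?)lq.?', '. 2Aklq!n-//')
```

[('2Ak', '')]

This matches one or more of a word character (captured as 'tag'); then optionally a character in [j-m] (captured); then the literal 'lq', then optionally any character.
Matches: at [2:8] match '2Aklq!', groups = ('2Ak', '').
`findall` packs the 2 group values into a tuple for every match.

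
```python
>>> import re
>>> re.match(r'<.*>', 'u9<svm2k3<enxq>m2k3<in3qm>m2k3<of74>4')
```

None

With `match`, the pattern is implicitly anchored at the beginning.
Here position 0 doesn't satisfy it, so the call returns None.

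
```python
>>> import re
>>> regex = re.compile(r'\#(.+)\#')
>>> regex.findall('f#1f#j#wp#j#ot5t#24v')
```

['1f#j#wp#j#ot5t']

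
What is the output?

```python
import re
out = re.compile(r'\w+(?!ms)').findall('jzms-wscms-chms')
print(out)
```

['jzms', 'wscms', 'chms']

`(?!…)`/`(?<!…)` only lets a position through if the neighbouring text does NOT match; no characters are consumed.
`findall` yields the raw match text (3 of them) because the pattern has no groups.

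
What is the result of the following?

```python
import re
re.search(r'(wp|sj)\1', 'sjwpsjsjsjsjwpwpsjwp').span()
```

After group 1 captures some text, `\1` only succeeds where that same text appears again.
The match spans [4:8] → 'sjsj'.

(4, 8)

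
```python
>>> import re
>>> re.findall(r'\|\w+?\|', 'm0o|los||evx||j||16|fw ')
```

['|los|', '|evx|', '|j|', '|16|']

No capturing groups, so `findall` returns the 4 full match strings.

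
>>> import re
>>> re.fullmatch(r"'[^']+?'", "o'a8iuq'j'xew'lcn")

None

`fullmatch` succeeds only if the pattern covers the string from start to end.
Here the pattern can't cover the whole string, so the call returns None.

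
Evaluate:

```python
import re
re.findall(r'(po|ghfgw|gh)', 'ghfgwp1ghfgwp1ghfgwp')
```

The regex engine tests alternatives in the order written; an earlier branch that matches wins even if a later one would match more.
Matches: at [0:5] match 'ghfgw', group 1 = 'ghfgw'; at [7:12] match 'ghfgw', group 1 = 'ghfgw'; at [14:19] match 'ghfgw', group 1 = 'ghfgw'.
One capturing group, so `findall` returns just the captured substring from each match — 3 in all.

['ghfgw', 'ghfgw', 'ghfgw']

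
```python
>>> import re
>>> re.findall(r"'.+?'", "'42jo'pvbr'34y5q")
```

The `?` after the quantifier makes it lazy — it takes as little as possible before letting the rest of the pattern try.
Since nothing is captured, `findall` lists the 1 matched substring directly.

["'42jo'"]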